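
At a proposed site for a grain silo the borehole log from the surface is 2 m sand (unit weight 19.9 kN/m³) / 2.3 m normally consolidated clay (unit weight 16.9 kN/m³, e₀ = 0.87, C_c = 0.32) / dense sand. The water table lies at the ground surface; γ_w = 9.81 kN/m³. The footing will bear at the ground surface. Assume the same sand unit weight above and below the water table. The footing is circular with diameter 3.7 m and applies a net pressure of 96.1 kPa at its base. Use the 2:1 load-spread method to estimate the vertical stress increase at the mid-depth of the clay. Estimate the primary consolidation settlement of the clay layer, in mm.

S_c ≈ 118 mm

Mid-depth of clay below the ground surface: z = 2 + 2.3/2 = 3.15 m.
Total vertical stress at mid-clay: σ_v = 19.9×2 + 16.9×1.15 = 59.235 kPa.
Pore pressure: u = 9.81×(3.15 − 0) = 30.902 kPa.
Initial effective stress: σ'_0 = σ_v − u = 59.235 − 30.902 = 28.333 kPa.
Stress increase at mid-clay by the 2:1 spreading method:
Δσ ≈ qD²/(D+z)² = 96.1×3.7²/(3.7+3.15)² = 28.038 kPa
Final effective stress: σ'_f = σ'_0 + Δσ = 28.333 + 28.038 = 56.371 kPa.
Normally consolidated clay, so the full stress increment lies on the virgin compression line:
S_c = C_c·H/(1+e₀)·log₁₀(σ'_f/σ'_0) = 0.32×2.3/(1+0.87)×log₁₀(56.371/28.333)
    = 0.39358 × 0.29876 = 0.1176 m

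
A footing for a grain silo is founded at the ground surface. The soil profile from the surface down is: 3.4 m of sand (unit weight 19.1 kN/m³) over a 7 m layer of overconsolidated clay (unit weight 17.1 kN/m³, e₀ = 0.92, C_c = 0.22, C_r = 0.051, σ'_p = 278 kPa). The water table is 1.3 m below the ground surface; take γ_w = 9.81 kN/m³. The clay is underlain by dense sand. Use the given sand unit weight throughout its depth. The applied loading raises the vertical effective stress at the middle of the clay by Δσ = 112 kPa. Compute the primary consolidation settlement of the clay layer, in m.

S_c ≈ 0.0773 m

Mid-depth of clay below the ground surface: z = 3.4 + 7/2 = 6.9 m.
Total vertical stress at mid-clay: σ_v = 19.1×3.4 + 17.1×3.5 = 124.79 kPa.
Pore pressure: u = 9.81×(6.9 − 1.3) = 54.936 kPa.
Initial effective stress: σ'_0 = σ_v − u = 124.79 − 54.936 = 69.854 kPa.
Final effective stress: σ'_f = 69.854 + 112 = 181.85 kPa.
σ'_f = 181.85 ≤ σ'_p = 278 kPa, so the clay remains overconsolidated and only the recompression index applies:
S_c = C_r·H/(1+e₀)·log₁₀(σ'_f/σ'_0) = 0.051×7/1.92×log₁₀(181.85/69.854)
    = 0.18594 × 0.41552 = 0.07726 m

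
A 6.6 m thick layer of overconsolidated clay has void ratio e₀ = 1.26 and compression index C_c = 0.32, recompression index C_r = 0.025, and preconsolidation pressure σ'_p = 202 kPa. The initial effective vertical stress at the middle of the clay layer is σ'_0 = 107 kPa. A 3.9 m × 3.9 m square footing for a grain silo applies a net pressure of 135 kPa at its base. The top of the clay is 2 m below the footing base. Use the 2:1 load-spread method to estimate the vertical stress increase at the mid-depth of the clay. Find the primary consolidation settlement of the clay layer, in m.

Mid-depth of clay below the footing base: z = 2 + 6.6/2 = 5.3 m.
Stress increase at mid-clay by the 2:1 spreading method:
Δσ = qBL/((B+z)(L+z)) = 135×3.9×3.9/((3.9+5.3)(3.9+5.3)) = 24.26 kPa
Final effective stress: σ'_f = 107 + 24.26 = 131.26 kPa.
σ'_f = 131.26 ≤ σ'_p = 202 kPa, so the clay remains overconsolidated and only the recompression index applies:
S_c = C_r·H/(1+e₀)·log₁₀(σ'_f/σ'_0) = 0.025×6.6/2.26×log₁₀(131.26/107)
    = 0.07301 × 0.088749 = 0.00648 m

S_c ≈ 0.00648 m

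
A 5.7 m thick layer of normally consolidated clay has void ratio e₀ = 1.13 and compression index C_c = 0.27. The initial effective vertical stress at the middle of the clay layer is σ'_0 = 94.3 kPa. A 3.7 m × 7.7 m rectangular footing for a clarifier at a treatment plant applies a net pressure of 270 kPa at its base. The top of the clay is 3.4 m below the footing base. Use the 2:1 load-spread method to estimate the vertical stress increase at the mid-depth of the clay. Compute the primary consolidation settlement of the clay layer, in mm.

Mid-depth of clay below the footing base: z = 3.4 + 5.7/2 = 6.25 m.
Stress increase at mid-clay by the 2:1 spreading method:
Δσ = qBL/((B+z)(L+z)) = 270×3.7×7.7/((3.7+6.25)(7.7+6.25)) = 55.419 kPa
Final effective stress: σ'_f = σ'_0 + Δσ = 94.3 + 55.419 = 149.72 kPa.
Normally consolidated clay, so the full stress increment lies on the virgin compression line:
S_c = C_c·H/(1+e₀)·log₁₀(σ'_f/σ'_0) = 0.27×5.7/(1+1.13)×log₁₀(149.72/94.3)
    = 0.72254 × 0.20077 = 0.1451 m

S_c ≈ 145 mm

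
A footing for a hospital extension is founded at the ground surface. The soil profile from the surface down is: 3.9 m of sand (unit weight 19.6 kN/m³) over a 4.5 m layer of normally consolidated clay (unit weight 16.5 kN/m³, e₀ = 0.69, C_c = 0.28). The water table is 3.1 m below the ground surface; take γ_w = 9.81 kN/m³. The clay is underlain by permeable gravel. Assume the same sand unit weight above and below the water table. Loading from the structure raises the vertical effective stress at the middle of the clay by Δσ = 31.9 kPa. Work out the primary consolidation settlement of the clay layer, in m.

Mid-depth of clay below the ground surface: z = 3.9 + 4.5/2 = 6.15 m.
Total vertical stress at mid-clay: σ_v = 19.6×3.9 + 16.5×2.25 = 113.56 kPa.
Pore pressure: u = 9.81×(6.15 − 3.1) = 29.921 kPa.
Initial effective stress: σ'_0 = σ_v − u = 113.56 − 29.921 = 83.639 kPa.
Final effective stress: σ'_f = σ'_0 + Δσ = 83.639 + 31.9 = 115.54 kPa.
Normally consolidated clay, so the full stress increment lies on the virgin compression line:
S_c = C_c·H/(1+e₀)·log₁₀(σ'_f/σ'_0) = 0.28×4.5/(1+0.69)×log₁₀(115.54/83.639)
    = 0.74556 × 0.14032 = 0.1046 m

S_c ≈ 0.105 m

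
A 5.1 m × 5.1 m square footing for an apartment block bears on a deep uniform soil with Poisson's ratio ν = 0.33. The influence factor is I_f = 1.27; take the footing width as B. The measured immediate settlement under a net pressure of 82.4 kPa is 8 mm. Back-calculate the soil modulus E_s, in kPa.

S_e = q·B·(1−ν²)/E_s · I_f  ⇒  E_s = q·B·(1−ν²)·I_f / S_e.
E_s = 82.4 × 5.1 × 0.8911 × 1.27 / 0.008 = 59450 kPa

E_s ≈ 59400 kPa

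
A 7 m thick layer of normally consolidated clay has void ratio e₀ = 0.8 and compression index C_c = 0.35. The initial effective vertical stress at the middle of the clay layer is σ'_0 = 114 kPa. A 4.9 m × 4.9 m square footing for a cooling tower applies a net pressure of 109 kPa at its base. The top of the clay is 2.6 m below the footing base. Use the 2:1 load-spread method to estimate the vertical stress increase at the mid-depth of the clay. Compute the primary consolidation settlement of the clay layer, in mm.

S_c ≈ 103 mm

Mid-depth of clay below the footing base: z = 2.6 + 7/2 = 6.1 m.
Stress increase at mid-clay by the 2:1 spreading method:
Δσ = qBL/((B+z)(L+z)) = 109×4.9×4.9/((4.9+6.1)(4.9+6.1)) = 21.629 kPa
Final effective stress: σ'_f = σ'_0 + Δσ = 114 + 21.629 = 135.63 kPa.
Normally consolidated clay, so the full stress increment lies on the virgin compression line:
S_c = C_c·H/(1+e₀)·log₁₀(σ'_f/σ'_0) = 0.35×7/(1+0.8)×log₁₀(135.63/114)
    = 1.3611 × 0.075451 = 0.1027 m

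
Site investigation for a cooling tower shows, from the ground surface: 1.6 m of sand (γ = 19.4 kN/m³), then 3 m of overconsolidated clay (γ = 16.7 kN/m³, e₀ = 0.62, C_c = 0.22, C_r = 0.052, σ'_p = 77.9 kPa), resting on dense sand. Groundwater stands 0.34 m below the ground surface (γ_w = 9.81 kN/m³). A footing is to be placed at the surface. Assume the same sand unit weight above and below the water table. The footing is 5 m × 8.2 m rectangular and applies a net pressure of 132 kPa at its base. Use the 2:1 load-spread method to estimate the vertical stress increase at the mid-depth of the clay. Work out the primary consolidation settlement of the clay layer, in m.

S_c ≈ 0.0632 m

Mid-depth of clay below the ground surface: z = 1.6 + 3/2 = 3.1 m.
Total vertical stress at mid-clay: σ_v = 19.4×1.6 + 16.7×1.5 = 56.09 kPa.
Pore pressure: u = 9.81×(3.1 − 0.34) = 27.076 kPa.
Initial effective stress: σ'_0 = σ_v − u = 56.09 − 27.076 = 29.014 kPa.
Stress increase at mid-clay by the 2:1 spreading method:
Δσ = qBL/((B+z)(L+z)) = 132×5×8.2/((5+3.1)(8.2+3.1)) = 59.128 kPa
Final effective stress: σ'_f = 29.014 + 59.128 = 88.142 kPa.
σ'_f = 88.142 > σ'_p = 77.9 kPa, so the stress path crosses the preconsolidation pressure — recompression up to σ'_p, then virgin compression beyond:
S_c = H/(1+e₀)·[C_r·log₁₀(σ'_p/σ'_0) + C_c·log₁₀(σ'_f/σ'_p)]
    = 3/1.62 × [0.052×log₁₀(77.9/29.014) + 0.22×log₁₀(88.142/77.9)]
    = 1.8519 × [0.022304 + 0.011802] = 0.06316 m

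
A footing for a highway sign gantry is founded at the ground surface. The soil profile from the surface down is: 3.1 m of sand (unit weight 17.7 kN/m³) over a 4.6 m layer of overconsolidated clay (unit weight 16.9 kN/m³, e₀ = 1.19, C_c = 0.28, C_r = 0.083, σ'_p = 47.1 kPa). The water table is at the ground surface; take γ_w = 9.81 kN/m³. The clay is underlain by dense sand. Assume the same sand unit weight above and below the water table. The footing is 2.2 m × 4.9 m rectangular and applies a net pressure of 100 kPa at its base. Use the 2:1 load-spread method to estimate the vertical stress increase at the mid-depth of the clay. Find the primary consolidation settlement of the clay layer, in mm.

Mid-depth of clay below the ground surface: z = 3.1 + 4.6/2 = 5.4 m.
Total vertical stress at mid-clay: σ_v = 17.7×3.1 + 16.9×2.3 = 93.74 kPa.
Pore pressure: u = 9.81×(5.4 − 0) = 52.974 kPa.
Initial effective stress: σ'_0 = σ_v − u = 93.74 − 52.974 = 40.766 kPa.
Stress increase at mid-clay by the 2:1 spreading method:
Δσ = qBL/((B+z)(L+z)) = 100×2.2×4.9/((2.2+5.4)(4.9+5.4)) = 13.771 kPa
Final effective stress: σ'_f = 40.766 + 13.771 = 54.537 kPa.
σ'_f = 54.537 > σ'_p = 47.1 kPa, so the stress path crosses the preconsolidation pressure — recompression up to σ'_p, then virgin compression beyond:
S_c = H/(1+e₀)·[C_r·log₁₀(σ'_p/σ'_0) + C_c·log₁₀(σ'_f/σ'_p)]
    = 4.6/2.19 × [0.083×log₁₀(47.1/40.766) + 0.28×log₁₀(54.537/47.1)]
    = 2.1005 × [0.005206 + 0.017828] = 0.04838 m

S_c ≈ 48.4 mm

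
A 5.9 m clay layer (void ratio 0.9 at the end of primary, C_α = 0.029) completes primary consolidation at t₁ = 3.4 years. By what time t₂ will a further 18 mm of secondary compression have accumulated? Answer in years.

t₂ ≈ 5.39 years

S_s = C_α·H/(1+e_p)·log₁₀(t₂/t₁) ⇒ log₁₀(t₂/t₁) = S_s·(1+e_p)/(C_α·H).
log₁₀(t₂/t₁) = 0.018 × (1+0.9) / (0.029×5.9) = 0.1999
t₂ = t₁ × 10^0.1999 = 3.4 × 1.584 = 5.387 years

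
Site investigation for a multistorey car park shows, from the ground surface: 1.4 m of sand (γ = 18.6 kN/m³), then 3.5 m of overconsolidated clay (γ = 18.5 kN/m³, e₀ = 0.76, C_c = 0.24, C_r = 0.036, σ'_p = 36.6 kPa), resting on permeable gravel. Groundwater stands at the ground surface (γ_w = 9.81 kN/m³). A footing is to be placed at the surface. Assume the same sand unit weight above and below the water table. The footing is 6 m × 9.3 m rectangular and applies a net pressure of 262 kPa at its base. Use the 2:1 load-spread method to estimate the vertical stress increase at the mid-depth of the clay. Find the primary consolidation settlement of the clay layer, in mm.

Mid-depth of clay below the ground surface: z = 1.4 + 3.5/2 = 3.15 m.
Total vertical stress at mid-clay: σ_v = 18.6×1.4 + 18.5×1.75 = 58.415 kPa.
Pore pressure: u = 9.81×(3.15 − 0) = 30.902 kPa.
Initial effective stress: σ'_0 = σ_v − u = 58.415 − 30.902 = 27.513 kPa.
Stress increase at mid-clay by the 2:1 spreading method:
Δσ = qBL/((B+z)(L+z)) = 262×6×9.3/((6+3.15)(9.3+3.15)) = 128.33 kPa
Final effective stress: σ'_f = 27.513 + 128.33 = 155.84 kPa.
σ'_f = 155.84 > σ'_p = 36.6 kPa, so the stress path crosses the preconsolidation pressure — recompression up to σ'_p, then virgin compression beyond:
S_c = H/(1+e₀)·[C_r·log₁₀(σ'_p/σ'_0) + C_c·log₁₀(σ'_f/σ'_p)]
    = 3.5/1.76 × [0.036×log₁₀(36.6/27.513) + 0.24×log₁₀(155.84/36.6)]
    = 1.9886 × [0.004462 + 0.15101] = 0.3092 m

S_c ≈ 309 mm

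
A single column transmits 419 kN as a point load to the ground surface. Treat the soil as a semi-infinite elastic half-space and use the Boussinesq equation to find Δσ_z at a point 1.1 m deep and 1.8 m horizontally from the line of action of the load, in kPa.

Boussinesq vertical stress below a point load on an elastic half-space:
Δσ_z = 3P/(2πz²) · [1 + (r/z)²]^(−5/2)
r/z = 1.8/1.1 = 1.6364; [1+(r/z)²]^(−5/2) = 0.038553.
Δσ_z = 3×419/(2π×1.1²) × 0.038553 = 165.34 × 0.038553 = 6.374 kPa

Δσ_z ≈ 6.37 kPa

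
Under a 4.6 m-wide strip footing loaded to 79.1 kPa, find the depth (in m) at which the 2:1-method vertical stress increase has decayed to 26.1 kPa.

2:1 spreading — at depth z the loaded area has grown by z in each plan dimension:
qB/(B+z) = Δσ_z ⇒ z = qB/Δσ_z − B = 79.1×4.6/26.1 − 4.6 = 9.341 m

z ≈ 9.34 m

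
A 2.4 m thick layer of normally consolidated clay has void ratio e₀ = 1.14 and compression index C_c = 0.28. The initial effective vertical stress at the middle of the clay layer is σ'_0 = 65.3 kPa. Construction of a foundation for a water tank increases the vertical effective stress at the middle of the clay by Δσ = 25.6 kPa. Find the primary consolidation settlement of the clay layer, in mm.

S_c ≈ 45.1 mm

Final effective stress: σ'_f = σ'_0 + Δσ = 65.3 + 25.6 = 90.9 kPa.
Normally consolidated clay, so the full stress increment lies on the virgin compression line:
S_c = C_c·H/(1+e₀)·log₁₀(σ'_f/σ'_0) = 0.28×2.4/(1+1.14)×log₁₀(90.9/65.3)
    = 0.31402 × 0.14365 = 0.04511 m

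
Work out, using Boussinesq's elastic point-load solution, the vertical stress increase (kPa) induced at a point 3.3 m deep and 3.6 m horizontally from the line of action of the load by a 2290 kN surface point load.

Δσ_z ≈ 14.1 kPa

Boussinesq vertical stress below a point load on an elastic half-space:
Δσ_z = 3P/(2πz²) · [1 + (r/z)²]^(−5/2)
r/z = 3.6/3.3 = 1.0909; [1+(r/z)²]^(−5/2) = 0.14088.
Δσ_z = 3×2290/(2π×3.3²) × 0.14088 = 100.4 × 0.14088 = 14.14 kPa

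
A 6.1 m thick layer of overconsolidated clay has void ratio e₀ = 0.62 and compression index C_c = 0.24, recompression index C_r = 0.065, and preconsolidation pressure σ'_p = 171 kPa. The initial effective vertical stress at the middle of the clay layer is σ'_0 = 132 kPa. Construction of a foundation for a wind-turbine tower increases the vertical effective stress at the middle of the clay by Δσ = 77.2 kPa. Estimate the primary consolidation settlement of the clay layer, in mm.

S_c ≈ 107 mm

Final effective stress: σ'_f = 132 + 77.2 = 209.2 kPa.
σ'_f = 209.2 > σ'_p = 171 kPa, so the stress path crosses the preconsolidation pressure — recompression up to σ'_p, then virgin compression beyond:
S_c = H/(1+e₀)·[C_r·log₁₀(σ'_p/σ'_0) + C_c·log₁₀(σ'_f/σ'_p)]
    = 6.1/1.62 × [0.065×log₁₀(171/132) + 0.24×log₁₀(209.2/171)]
    = 3.7654 × [0.0073074 + 0.021016] = 0.1066 m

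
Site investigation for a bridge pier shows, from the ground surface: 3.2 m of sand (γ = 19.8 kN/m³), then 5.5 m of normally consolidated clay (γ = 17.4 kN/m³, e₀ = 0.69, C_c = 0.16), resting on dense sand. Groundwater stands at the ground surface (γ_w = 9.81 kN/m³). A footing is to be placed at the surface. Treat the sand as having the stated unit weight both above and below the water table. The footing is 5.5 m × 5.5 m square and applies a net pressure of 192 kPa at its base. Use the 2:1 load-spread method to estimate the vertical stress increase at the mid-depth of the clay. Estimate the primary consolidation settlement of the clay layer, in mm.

S_c ≈ 138 mm

Mid-depth of clay below the ground surface: z = 3.2 + 5.5/2 = 5.95 m.
Total vertical stress at mid-clay: σ_v = 19.8×3.2 + 17.4×2.75 = 111.21 kPa.
Pore pressure: u = 9.81×(5.95 − 0) = 58.37 kPa.
Initial effective stress: σ'_0 = σ_v − u = 111.21 − 58.37 = 52.84 kPa.
Stress increase at mid-clay by the 2:1 spreading method:
Δσ = qBL/((B+z)(L+z)) = 192×5.5×5.5/((5.5+5.95)(5.5+5.95)) = 44.301 kPa
Final effective stress: σ'_f = σ'_0 + Δσ = 52.84 + 44.301 = 97.141 kPa.
Normally consolidated clay, so the full stress increment lies on the virgin compression line:
S_c = C_c·H/(1+e₀)·log₁₀(σ'_f/σ'_0) = 0.16×5.5/(1+0.69)×log₁₀(97.141/52.84)
    = 0.52071 × 0.26444 = 0.1377 m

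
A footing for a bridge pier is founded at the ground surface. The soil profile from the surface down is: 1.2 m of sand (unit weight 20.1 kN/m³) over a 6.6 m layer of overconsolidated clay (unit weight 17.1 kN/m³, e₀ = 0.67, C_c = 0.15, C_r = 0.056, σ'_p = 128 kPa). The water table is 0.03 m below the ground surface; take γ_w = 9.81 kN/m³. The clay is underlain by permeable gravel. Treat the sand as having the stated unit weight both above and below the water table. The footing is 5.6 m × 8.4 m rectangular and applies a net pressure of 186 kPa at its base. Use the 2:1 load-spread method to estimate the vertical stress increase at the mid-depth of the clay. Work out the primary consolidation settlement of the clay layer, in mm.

S_c ≈ 100 mm

Mid-depth of clay below the ground surface: z = 1.2 + 6.6/2 = 4.5 m.
Total vertical stress at mid-clay: σ_v = 20.1×1.2 + 17.1×3.3 = 80.55 kPa.
Pore pressure: u = 9.81×(4.5 − 0.03) = 43.851 kPa.
Initial effective stress: σ'_0 = σ_v − u = 80.55 − 43.851 = 36.699 kPa.
Stress increase at mid-clay by the 2:1 spreading method:
Δσ = qBL/((B+z)(L+z)) = 186×5.6×8.4/((5.6+4.5)(8.4+4.5)) = 67.154 kPa
Final effective stress: σ'_f = 36.699 + 67.154 = 103.85 kPa.
σ'_f = 103.85 ≤ σ'_p = 128 kPa, so the clay remains overconsolidated and only the recompression index applies:
S_c = C_r·H/(1+e₀)·log₁₀(σ'_f/σ'_0) = 0.056×6.6/1.67×log₁₀(103.85/36.699)
    = 0.22132 × 0.45175 = 0.09998 m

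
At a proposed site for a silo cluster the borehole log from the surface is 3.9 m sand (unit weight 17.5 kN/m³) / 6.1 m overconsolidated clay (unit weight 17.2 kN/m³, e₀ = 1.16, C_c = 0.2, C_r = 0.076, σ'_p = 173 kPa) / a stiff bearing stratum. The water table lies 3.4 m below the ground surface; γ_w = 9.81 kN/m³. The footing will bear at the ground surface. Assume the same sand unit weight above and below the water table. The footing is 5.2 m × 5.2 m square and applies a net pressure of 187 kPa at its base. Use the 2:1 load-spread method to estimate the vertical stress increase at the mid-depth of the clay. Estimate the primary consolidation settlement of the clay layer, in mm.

S_c ≈ 31.3 mm

Mid-depth of clay below the ground surface: z = 3.9 + 6.1/2 = 6.95 m.
Total vertical stress at mid-clay: σ_v = 17.5×3.9 + 17.2×3.05 = 120.71 kPa.
Pore pressure: u = 9.81×(6.95 − 3.4) = 34.825 kPa.
Initial effective stress: σ'_0 = σ_v − u = 120.71 − 34.825 = 85.885 kPa.
Stress increase at mid-clay by the 2:1 spreading method:
Δσ = qBL/((B+z)(L+z)) = 187×5.2×5.2/((5.2+6.95)(5.2+6.95)) = 34.253 kPa
Final effective stress: σ'_f = 85.885 + 34.253 = 120.14 kPa.
σ'_f = 120.14 ≤ σ'_p = 173 kPa, so the clay remains overconsolidated and only the recompression index applies:
S_c = C_r·H/(1+e₀)·log₁₀(σ'_f/σ'_0) = 0.076×6.1/2.16×log₁₀(120.14/85.885)
    = 0.21463 × 0.14577 = 0.03129 m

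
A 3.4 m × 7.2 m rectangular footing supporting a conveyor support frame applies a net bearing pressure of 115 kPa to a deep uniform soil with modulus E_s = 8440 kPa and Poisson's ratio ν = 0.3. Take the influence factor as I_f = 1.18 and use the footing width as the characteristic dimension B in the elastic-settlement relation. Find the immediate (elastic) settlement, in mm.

Immediate (elastic) settlement: S_e = q·B·(1−ν²)/E_s · I_f.
S_e = 115 × 3.4 × (1 − 0.3²) / 8440 × 1.18
    = 115 × 3.4 × 0.91 / 8440 × 1.18
    = 0.04975 m = 49.75 mm

S_e ≈ 49.7 mm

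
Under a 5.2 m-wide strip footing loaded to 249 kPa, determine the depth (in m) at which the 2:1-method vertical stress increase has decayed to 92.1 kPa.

2:1 spreading — at depth z the loaded area has grown by z in each plan dimension:
qB/(B+z) = Δσ_z ⇒ z = qB/Δσ_z − B = 249×5.2/92.1 − 5.2 = 8.859 m

z ≈ 8.86 m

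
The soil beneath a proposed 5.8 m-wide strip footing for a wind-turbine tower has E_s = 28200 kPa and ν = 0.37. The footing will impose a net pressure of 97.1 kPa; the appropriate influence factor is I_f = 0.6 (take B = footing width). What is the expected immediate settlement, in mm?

S_e ≈ 10.3 mm

Immediate (elastic) settlement: S_e = q·B·(1−ν²)/E_s · I_f.
S_e = 97.1 × 5.8 × (1 − 0.37²) / 28200 × 0.6
    = 97.1 × 5.8 × 0.8631 / 28200 × 0.6
    = 0.01034 m = 10.34 mm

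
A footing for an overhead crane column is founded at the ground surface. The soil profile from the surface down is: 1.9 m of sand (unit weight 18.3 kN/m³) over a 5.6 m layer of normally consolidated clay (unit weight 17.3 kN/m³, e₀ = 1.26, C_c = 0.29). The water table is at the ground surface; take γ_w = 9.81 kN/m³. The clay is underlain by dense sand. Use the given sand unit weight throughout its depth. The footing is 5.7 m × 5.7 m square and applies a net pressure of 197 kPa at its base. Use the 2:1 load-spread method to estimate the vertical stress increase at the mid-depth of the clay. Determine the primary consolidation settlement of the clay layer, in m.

S_c ≈ 0.298 m

Mid-depth of clay below the ground surface: z = 1.9 + 5.6/2 = 4.7 m.
Total vertical stress at mid-clay: σ_v = 18.3×1.9 + 17.3×2.8 = 83.21 kPa.
Pore pressure: u = 9.81×(4.7 − 0) = 46.107 kPa.
Initial effective stress: σ'_0 = σ_v − u = 83.21 − 46.107 = 37.103 kPa.
Stress increase at mid-clay by the 2:1 spreading method:
Δσ = qBL/((B+z)(L+z)) = 197×5.7×5.7/((5.7+4.7)(5.7+4.7)) = 59.176 kPa
Final effective stress: σ'_f = σ'_0 + Δσ = 37.103 + 59.176 = 96.279 kPa.
Normally consolidated clay, so the full stress increment lies on the virgin compression line:
S_c = C_c·H/(1+e₀)·log₁₀(σ'_f/σ'_0) = 0.29×5.6/(1+1.26)×log₁₀(96.279/37.103)
    = 0.71858 × 0.41412 = 0.2976 m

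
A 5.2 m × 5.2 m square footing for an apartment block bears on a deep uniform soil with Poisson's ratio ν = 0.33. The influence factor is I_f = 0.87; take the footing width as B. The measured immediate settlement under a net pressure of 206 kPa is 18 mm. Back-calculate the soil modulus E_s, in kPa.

S_e = q·B·(1−ν²)/E_s · I_f  ⇒  E_s = q·B·(1−ν²)·I_f / S_e.
E_s = 206 × 5.2 × 0.8911 × 0.87 / 0.018 = 46140 kPa

E_s ≈ 46100 kPa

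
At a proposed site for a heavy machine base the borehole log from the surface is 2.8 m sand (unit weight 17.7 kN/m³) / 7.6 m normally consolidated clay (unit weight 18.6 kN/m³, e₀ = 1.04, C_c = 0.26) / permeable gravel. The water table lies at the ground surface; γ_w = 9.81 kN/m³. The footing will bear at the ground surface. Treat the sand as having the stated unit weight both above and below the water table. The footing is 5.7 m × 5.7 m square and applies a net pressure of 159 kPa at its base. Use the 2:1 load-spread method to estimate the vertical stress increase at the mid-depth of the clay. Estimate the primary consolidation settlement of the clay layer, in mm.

S_c ≈ 202 mm

Mid-depth of clay below the ground surface: z = 2.8 + 7.6/2 = 6.6 m.
Total vertical stress at mid-clay: σ_v = 17.7×2.8 + 18.6×3.8 = 120.24 kPa.
Pore pressure: u = 9.81×(6.6 − 0) = 64.746 kPa.
Initial effective stress: σ'_0 = σ_v − u = 120.24 − 64.746 = 55.494 kPa.
Stress increase at mid-clay by the 2:1 spreading method:
Δσ = qBL/((B+z)(L+z)) = 159×5.7×5.7/((5.7+6.6)(5.7+6.6)) = 34.146 kPa
Final effective stress: σ'_f = σ'_0 + Δσ = 55.494 + 34.146 = 89.64 kPa.
Normally consolidated clay, so the full stress increment lies on the virgin compression line:
S_c = C_c·H/(1+e₀)·log₁₀(σ'_f/σ'_0) = 0.26×7.6/(1+1.04)×log₁₀(89.64/55.494)
    = 0.96863 × 0.20826 = 0.2017 m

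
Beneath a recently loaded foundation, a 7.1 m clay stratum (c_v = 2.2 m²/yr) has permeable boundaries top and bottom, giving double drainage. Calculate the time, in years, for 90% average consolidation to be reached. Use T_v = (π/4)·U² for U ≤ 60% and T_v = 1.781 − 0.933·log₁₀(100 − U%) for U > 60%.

Drainage path length: H_d = H/2 = 3.55 m (double drainage).
U > 60%: T_v = 1.781 − 0.933·log₁₀(100 − 90) = 0.848.
t = T_v·H_d²/c_v = 0.848×3.55²/2.2 = 4.858 years.

t ≈ 4.86 years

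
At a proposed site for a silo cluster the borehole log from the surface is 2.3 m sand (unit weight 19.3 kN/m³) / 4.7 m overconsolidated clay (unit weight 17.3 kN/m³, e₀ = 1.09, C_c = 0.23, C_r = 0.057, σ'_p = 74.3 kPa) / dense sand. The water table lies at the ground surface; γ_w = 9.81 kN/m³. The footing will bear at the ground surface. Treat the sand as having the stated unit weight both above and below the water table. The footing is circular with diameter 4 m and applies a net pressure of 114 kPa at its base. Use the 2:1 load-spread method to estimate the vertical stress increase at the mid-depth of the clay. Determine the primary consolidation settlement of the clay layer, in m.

S_c ≈ 0.0268 m

Mid-depth of clay below the ground surface: z = 2.3 + 4.7/2 = 4.65 m.
Total vertical stress at mid-clay: σ_v = 19.3×2.3 + 17.3×2.35 = 85.045 kPa.
Pore pressure: u = 9.81×(4.65 − 0) = 45.617 kPa.
Initial effective stress: σ'_0 = σ_v − u = 85.045 − 45.617 = 39.428 kPa.
Stress increase at mid-clay by the 2:1 spreading method:
Δσ ≈ qD²/(D+z)² = 114×4²/(4+4.65)² = 24.378 kPa
Final effective stress: σ'_f = 39.428 + 24.378 = 63.806 kPa.
σ'_f = 63.806 ≤ σ'_p = 74.3 kPa, so the clay remains overconsolidated and only the recompression index applies:
S_c = C_r·H/(1+e₀)·log₁₀(σ'_f/σ'_0) = 0.057×4.7/2.09×log₁₀(63.806/39.428)
    = 0.12818 × 0.20906 = 0.0268 m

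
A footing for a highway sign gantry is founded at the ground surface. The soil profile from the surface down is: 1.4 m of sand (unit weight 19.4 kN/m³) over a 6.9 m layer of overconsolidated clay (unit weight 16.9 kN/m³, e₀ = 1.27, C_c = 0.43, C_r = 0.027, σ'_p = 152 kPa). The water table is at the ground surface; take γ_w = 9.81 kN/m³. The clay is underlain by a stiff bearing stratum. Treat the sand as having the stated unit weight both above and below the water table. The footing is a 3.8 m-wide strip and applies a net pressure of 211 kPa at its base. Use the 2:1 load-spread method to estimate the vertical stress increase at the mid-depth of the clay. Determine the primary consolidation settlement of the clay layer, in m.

S_c ≈ 0.0441 m

Mid-depth of clay below the ground surface: z = 1.4 + 6.9/2 = 4.85 m.
Total vertical stress at mid-clay: σ_v = 19.4×1.4 + 16.9×3.45 = 85.465 kPa.
Pore pressure: u = 9.81×(4.85 − 0) = 47.578 kPa.
Initial effective stress: σ'_0 = σ_v − u = 85.465 − 47.578 = 37.887 kPa.
Stress increase at mid-clay by the 2:1 spreading method:
Δσ = qB/(B+z) = 211×3.8/(3.8+4.85) = 92.694 kPa
Final effective stress: σ'_f = 37.887 + 92.694 = 130.58 kPa.
σ'_f = 130.58 ≤ σ'_p = 152 kPa, so the clay remains overconsolidated and only the recompression index applies:
S_c = C_r·H/(1+e₀)·log₁₀(σ'_f/σ'_0) = 0.027×6.9/2.27×log₁₀(130.58/37.887)
    = 0.082069 × 0.53739 = 0.0441 m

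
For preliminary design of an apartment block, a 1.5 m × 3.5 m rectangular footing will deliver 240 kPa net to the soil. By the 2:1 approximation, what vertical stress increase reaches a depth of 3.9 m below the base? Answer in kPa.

By the 2:1 method the load spreads at 1 horizontal : 2 vertical, so at depth z the loaded area has grown by z in each plan dimension:
Δσ = qBL/((B+z)(L+z)) = 240×1.5×3.5/((1.5+3.9)(3.5+3.9)) = 31.532 kPa

Δσ_z ≈ 31.5 kPa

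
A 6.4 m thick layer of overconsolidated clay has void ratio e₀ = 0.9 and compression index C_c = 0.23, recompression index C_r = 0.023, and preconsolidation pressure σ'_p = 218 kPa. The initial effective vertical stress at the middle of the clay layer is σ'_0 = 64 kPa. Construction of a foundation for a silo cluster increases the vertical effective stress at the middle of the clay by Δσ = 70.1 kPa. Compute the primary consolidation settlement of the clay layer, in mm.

S_c ≈ 24.9 mm

Final effective stress: σ'_f = 64 + 70.1 = 134.1 kPa.
σ'_f = 134.1 ≤ σ'_p = 218 kPa, so the clay remains overconsolidated and only the recompression index applies:
S_c = C_r·H/(1+e₀)·log₁₀(σ'_f/σ'_0) = 0.023×6.4/1.9×log₁₀(134.1/64)
    = 0.077473 × 0.32125 = 0.02489 m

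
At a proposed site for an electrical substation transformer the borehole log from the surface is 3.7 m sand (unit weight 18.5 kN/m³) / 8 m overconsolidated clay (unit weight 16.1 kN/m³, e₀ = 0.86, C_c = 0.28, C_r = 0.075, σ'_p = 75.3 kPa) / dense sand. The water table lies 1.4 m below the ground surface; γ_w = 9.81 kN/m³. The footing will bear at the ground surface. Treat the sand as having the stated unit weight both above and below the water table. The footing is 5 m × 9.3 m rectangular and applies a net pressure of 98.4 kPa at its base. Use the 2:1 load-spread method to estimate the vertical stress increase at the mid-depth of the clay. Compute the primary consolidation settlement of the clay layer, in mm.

S_c ≈ 114 mm

Mid-depth of clay below the ground surface: z = 3.7 + 8/2 = 7.7 m.
Total vertical stress at mid-clay: σ_v = 18.5×3.7 + 16.1×4 = 132.85 kPa.
Pore pressure: u = 9.81×(7.7 − 1.4) = 61.803 kPa.
Initial effective stress: σ'_0 = σ_v − u = 132.85 − 61.803 = 71.047 kPa.
Stress increase at mid-clay by the 2:1 spreading method:
Δσ = qBL/((B+z)(L+z)) = 98.4×5×9.3/((5+7.7)(9.3+7.7)) = 21.193 kPa
Final effective stress: σ'_f = 71.047 + 21.193 = 92.24 kPa.
σ'_f = 92.24 > σ'_p = 75.3 kPa, so the stress path crosses the preconsolidation pressure — recompression up to σ'_p, then virgin compression beyond:
S_c = H/(1+e₀)·[C_r·log₁₀(σ'_p/σ'_0) + C_c·log₁₀(σ'_f/σ'_p)]
    = 8/1.86 × [0.075×log₁₀(75.3/71.047) + 0.28×log₁₀(92.24/75.3)]
    = 4.3011 × [0.0018937 + 0.024675] = 0.1143 m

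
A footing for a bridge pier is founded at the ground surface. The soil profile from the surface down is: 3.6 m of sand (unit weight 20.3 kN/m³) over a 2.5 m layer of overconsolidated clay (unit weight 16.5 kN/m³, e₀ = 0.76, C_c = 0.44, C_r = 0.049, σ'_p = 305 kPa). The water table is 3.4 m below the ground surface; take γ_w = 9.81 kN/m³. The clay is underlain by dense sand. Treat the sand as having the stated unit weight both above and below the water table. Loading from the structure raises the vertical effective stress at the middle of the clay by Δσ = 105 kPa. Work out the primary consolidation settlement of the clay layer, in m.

Mid-depth of clay below the ground surface: z = 3.6 + 2.5/2 = 4.85 m.
Total vertical stress at mid-clay: σ_v = 20.3×3.6 + 16.5×1.25 = 93.705 kPa.
Pore pressure: u = 9.81×(4.85 − 3.4) = 14.225 kPa.
Initial effective stress: σ'_0 = σ_v − u = 93.705 − 14.225 = 79.48 kPa.
Final effective stress: σ'_f = 79.48 + 105 = 184.48 kPa.
σ'_f = 184.48 ≤ σ'_p = 305 kPa, so the clay remains overconsolidated and only the recompression index applies:
S_c = C_r·H/(1+e₀)·log₁₀(σ'_f/σ'_0) = 0.049×2.5/1.76×log₁₀(184.48/79.48)
    = 0.069605 × 0.36569 = 0.02545 m

S_c ≈ 0.0255 m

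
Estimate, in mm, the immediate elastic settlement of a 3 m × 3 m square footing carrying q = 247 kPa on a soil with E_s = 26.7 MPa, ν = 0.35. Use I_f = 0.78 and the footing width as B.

S_e ≈ 19 mm

Immediate (elastic) settlement: S_e = q·B·(1−ν²)/E_s · I_f.
E_s = 26.7 MPa = 26700 kPa.
S_e = 247 × 3 × (1 − 0.35²) / 26700 × 0.78
    = 247 × 3 × 0.8775 / 26700 × 0.78
    = 0.019 m = 19 mm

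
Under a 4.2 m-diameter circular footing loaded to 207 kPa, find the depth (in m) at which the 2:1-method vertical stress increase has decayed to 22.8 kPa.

2:1 spreading — at depth z the loaded area has grown by z in each plan dimension:
qD²/(D+z)² = Δσ_z ⇒ z = D(√(q/Δσ_z) − 1) = 4.2×(√(207/22.8) − 1) = 8.455 m

z ≈ 8.46 m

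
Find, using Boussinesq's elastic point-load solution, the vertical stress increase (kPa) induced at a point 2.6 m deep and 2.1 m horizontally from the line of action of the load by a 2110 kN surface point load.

Δσ_z ≈ 42.5 kPa

Boussinesq vertical stress below a point load on an elastic half-space:
Δσ_z = 3P/(2πz²) · [1 + (r/z)²]^(−5/2)
r/z = 2.1/2.6 = 0.80769; [1+(r/z)²]^(−5/2) = 0.28493.
Δσ_z = 3×2110/(2π×2.6²) × 0.28493 = 149.03 × 0.28493 = 42.46 kPa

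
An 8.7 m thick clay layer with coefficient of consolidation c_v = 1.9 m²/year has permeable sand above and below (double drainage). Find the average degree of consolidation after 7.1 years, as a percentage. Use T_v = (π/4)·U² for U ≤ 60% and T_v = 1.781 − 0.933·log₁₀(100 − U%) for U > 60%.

U ≈ 86 %

Drainage path length: H_d = H/2 = 4.35 m (double drainage).
T_v = c_v·t/H_d² = 1.9×7.1/4.35² = 0.71291.
T_v = 0.71291 corresponds to the U > 60% branch:
U = 1 − 10^((1.781 − T_v)/0.933)/100 = 0.8604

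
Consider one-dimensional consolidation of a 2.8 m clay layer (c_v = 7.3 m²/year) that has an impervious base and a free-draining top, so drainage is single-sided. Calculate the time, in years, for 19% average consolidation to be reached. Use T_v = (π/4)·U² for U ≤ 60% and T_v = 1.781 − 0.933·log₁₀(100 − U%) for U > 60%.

t ≈ 0.0305 years

Drainage path length: H_d = H = 2.8 m (single drainage).
U ≤ 60%: T_v = (π/4)·U² = (π/4)×0.19² = 0.028353.
t = T_v·H_d²/c_v = 0.028353×2.8²/7.3 = 0.03045 years.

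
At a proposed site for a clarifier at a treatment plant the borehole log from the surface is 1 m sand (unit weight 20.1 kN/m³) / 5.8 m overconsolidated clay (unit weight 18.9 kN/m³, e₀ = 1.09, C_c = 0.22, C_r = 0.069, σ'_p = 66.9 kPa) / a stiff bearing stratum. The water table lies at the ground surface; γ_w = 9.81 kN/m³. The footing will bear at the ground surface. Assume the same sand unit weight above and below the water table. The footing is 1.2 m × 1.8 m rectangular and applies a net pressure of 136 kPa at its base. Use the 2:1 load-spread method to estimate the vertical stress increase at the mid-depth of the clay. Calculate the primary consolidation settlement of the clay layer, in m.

S_c ≈ 0.0202 m

Mid-depth of clay below the ground surface: z = 1 + 5.8/2 = 3.9 m.
Total vertical stress at mid-clay: σ_v = 20.1×1 + 18.9×2.9 = 74.91 kPa.
Pore pressure: u = 9.81×(3.9 − 0) = 38.259 kPa.
Initial effective stress: σ'_0 = σ_v − u = 74.91 − 38.259 = 36.651 kPa.
Stress increase at mid-clay by the 2:1 spreading method:
Δσ = qBL/((B+z)(L+z)) = 136×1.2×1.8/((1.2+3.9)(1.8+3.9)) = 10.105 kPa
Final effective stress: σ'_f = 36.651 + 10.105 = 46.756 kPa.
σ'_f = 46.756 ≤ σ'_p = 66.9 kPa, so the clay remains overconsolidated and only the recompression index applies:
S_c = C_r·H/(1+e₀)·log₁₀(σ'_f/σ'_0) = 0.069×5.8/2.09×log₁₀(46.756/36.651)
    = 0.19148 × 0.10575 = 0.02025 m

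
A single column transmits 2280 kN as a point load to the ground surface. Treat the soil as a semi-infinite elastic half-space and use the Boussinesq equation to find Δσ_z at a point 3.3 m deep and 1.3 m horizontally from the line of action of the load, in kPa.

Δσ_z ≈ 69.7 kPa

Boussinesq vertical stress below a point load on an elastic half-space:
Δσ_z = 3P/(2πz²) · [1 + (r/z)²]^(−5/2)
r/z = 1.3/3.3 = 0.39394; [1+(r/z)²]^(−5/2) = 0.69722.
Δσ_z = 3×2280/(2π×3.3²) × 0.69722 = 99.965 × 0.69722 = 69.7 kPa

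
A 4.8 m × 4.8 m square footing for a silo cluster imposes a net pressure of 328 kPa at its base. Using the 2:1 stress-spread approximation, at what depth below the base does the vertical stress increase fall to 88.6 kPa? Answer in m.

2:1 spreading — at depth z the loaded area has grown by z in each plan dimension:
qB²/(B+z)² = Δσ_z ⇒ z = B(√(q/Δσ_z) − 1) = 4.8×(√(328/88.6) − 1) = 4.436 m

z ≈ 4.44 m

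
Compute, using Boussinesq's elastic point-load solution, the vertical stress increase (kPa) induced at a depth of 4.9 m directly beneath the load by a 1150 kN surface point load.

Boussinesq vertical stress below a point load on an elastic half-space:
Δσ_z = 3P/(2πz²) · [1 + (r/z)²]^(−5/2)
r/z = 0/4.9 = 0; [1+(r/z)²]^(−5/2) = 1.
Δσ_z = 3×1150/(2π×4.9²) × 1 = 22.869 × 1 = 22.87 kPa

Δσ_z ≈ 22.9 kPa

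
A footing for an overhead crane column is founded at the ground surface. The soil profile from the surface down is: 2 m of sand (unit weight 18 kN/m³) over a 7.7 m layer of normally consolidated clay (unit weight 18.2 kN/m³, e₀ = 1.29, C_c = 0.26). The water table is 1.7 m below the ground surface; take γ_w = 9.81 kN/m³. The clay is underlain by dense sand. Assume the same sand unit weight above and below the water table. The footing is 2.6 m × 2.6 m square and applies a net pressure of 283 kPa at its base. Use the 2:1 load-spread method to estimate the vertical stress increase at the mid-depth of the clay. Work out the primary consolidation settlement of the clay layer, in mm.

Mid-depth of clay below the ground surface: z = 2 + 7.7/2 = 5.85 m.
Total vertical stress at mid-clay: σ_v = 18×2 + 18.2×3.85 = 106.07 kPa.
Pore pressure: u = 9.81×(5.85 − 1.7) = 40.712 kPa.
Initial effective stress: σ'_0 = σ_v − u = 106.07 − 40.712 = 65.358 kPa.
Stress increase at mid-clay by the 2:1 spreading method:
Δσ = qBL/((B+z)(L+z)) = 283×2.6×2.6/((2.6+5.85)(2.6+5.85)) = 26.793 kPa
Final effective stress: σ'_f = σ'_0 + Δσ = 65.358 + 26.793 = 92.151 kPa.
Normally consolidated clay, so the full stress increment lies on the virgin compression line:
S_c = C_c·H/(1+e₀)·log₁₀(σ'_f/σ'_0) = 0.26×7.7/(1+1.29)×log₁₀(92.151/65.358)
    = 0.87424 × 0.1492 = 0.1304 m

S_c ≈ 130 mm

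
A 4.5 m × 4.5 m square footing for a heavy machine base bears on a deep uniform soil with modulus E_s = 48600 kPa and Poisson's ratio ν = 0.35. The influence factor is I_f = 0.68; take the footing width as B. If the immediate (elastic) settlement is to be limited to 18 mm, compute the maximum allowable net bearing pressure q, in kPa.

S_e = q·B·(1−ν²)/E_s · I_f  ⇒  q = S_e·E_s / (B·(1−ν²)·I_f).
q = 0.018 × 48600 / (4.5 × 0.8775 × 0.68) = 325.8 kPa

q ≈ 326 kPa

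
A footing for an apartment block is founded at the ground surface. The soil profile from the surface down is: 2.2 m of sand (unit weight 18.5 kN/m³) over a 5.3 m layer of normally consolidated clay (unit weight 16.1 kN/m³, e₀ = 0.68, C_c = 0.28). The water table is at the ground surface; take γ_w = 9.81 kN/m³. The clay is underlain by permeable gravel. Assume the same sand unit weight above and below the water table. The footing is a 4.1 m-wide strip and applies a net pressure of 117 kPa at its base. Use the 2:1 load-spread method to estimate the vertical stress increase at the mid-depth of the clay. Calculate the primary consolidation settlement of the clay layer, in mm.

Mid-depth of clay below the ground surface: z = 2.2 + 5.3/2 = 4.85 m.
Total vertical stress at mid-clay: σ_v = 18.5×2.2 + 16.1×2.65 = 83.365 kPa.
Pore pressure: u = 9.81×(4.85 − 0) = 47.578 kPa.
Initial effective stress: σ'_0 = σ_v − u = 83.365 − 47.578 = 35.787 kPa.
Stress increase at mid-clay by the 2:1 spreading method:
Δσ = qB/(B+z) = 117×4.1/(4.1+4.85) = 53.598 kPa
Final effective stress: σ'_f = σ'_0 + Δσ = 35.787 + 53.598 = 89.385 kPa.
Normally consolidated clay, so the full stress increment lies on the virgin compression line:
S_c = C_c·H/(1+e₀)·log₁₀(σ'_f/σ'_0) = 0.28×5.3/(1+0.68)×log₁₀(89.385/35.787)
    = 0.88333 × 0.39754 = 0.3512 m

S_c ≈ 351 mm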